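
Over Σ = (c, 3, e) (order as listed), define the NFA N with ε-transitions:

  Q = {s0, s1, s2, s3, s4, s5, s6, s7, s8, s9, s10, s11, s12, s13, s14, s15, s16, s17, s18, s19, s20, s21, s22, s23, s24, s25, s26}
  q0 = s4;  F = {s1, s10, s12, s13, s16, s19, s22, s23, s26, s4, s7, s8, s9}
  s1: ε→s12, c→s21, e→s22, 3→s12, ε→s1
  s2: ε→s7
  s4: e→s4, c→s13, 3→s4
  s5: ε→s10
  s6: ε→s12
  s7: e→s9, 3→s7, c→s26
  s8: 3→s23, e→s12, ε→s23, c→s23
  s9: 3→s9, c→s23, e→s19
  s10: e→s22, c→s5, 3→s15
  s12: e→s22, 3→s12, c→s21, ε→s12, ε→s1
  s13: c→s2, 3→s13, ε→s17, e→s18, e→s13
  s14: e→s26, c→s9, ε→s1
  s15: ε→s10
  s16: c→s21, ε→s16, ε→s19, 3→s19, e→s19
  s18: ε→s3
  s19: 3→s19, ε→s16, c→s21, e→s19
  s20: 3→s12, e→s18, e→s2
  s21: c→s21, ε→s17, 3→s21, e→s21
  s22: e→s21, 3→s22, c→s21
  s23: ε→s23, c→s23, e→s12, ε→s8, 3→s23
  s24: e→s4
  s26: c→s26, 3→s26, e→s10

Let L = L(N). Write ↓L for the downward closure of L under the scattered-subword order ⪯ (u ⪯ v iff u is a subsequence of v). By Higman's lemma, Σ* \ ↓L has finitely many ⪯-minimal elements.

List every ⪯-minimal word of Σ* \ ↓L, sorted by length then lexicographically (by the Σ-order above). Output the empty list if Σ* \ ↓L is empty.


A = [cceec, ccceee].

|Q|=27, |F|=13, |δ|=67 (18 ε).
min D↑ (11 st, q0=0, F={10}): 0:c→1,3→0,e→0 1:c→2,3→1,e→1 2:c→3,3→2,e→4 3:c→3,3→3,e→5 4:c→6,3→4,e→7 5:c→5,3→5,e→8 6:c→6,3→6,e→9 7:c→10,3→7,e→7 8:c→10,3→8,e→10 9:c→10,3→9,e→8 10:c→10,3→10,e→10 (ε-aug+det+¬).
'cceec': run [20, 19, 16, 13, 7, 2] end={s17,s21} ∉↓L; 5/5 del acc.
'ccceee': run [20, 19, 16, 11, 8, 3, 2] end={s17,s21} ∉↓L; 6/6 deletions ∈↓L.
2 words, ⪯-incomp.


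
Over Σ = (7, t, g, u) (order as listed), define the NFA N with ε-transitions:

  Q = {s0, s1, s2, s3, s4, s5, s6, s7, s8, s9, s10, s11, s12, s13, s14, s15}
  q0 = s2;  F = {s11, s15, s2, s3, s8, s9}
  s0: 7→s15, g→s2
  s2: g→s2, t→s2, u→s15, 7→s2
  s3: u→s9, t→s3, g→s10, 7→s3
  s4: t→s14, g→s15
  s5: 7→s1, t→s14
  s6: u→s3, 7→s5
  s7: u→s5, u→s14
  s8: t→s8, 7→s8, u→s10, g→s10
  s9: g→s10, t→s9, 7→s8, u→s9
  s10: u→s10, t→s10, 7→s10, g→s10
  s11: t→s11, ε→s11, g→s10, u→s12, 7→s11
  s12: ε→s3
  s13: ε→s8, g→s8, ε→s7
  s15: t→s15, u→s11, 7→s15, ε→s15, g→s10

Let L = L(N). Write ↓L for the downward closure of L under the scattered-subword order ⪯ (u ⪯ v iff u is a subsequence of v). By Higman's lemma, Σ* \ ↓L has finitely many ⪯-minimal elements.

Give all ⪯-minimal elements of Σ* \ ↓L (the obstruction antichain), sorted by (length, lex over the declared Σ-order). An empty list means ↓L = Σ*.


|Q|=16, |F|=6, |δ|=44 (5 ε).
min D↑ (7 st, q0=0, F={2}): 0:7→0,t→0,g→0,u→1 1:7→1,t→1,g→2,u→3 2:7→2,t→2,g→2,u→2 3:7→3,t→3,g→2,u→4 4:7→4,t→4,g→2,u→5 5:7→6,t→5,g→2,u→5 6:7→6,t→6,g→2,u→2.
'ug': N↓-sim [8, 7, 1] end={s10} — reject; 2/2 del acc.
'uuuu7u': |S_i|=[8, 7, 6, 5, 3, 2, 1] end={s10} — reject; 6/6 single-dels accept.
2 obstructions.

A = [ug, uuuu7u].


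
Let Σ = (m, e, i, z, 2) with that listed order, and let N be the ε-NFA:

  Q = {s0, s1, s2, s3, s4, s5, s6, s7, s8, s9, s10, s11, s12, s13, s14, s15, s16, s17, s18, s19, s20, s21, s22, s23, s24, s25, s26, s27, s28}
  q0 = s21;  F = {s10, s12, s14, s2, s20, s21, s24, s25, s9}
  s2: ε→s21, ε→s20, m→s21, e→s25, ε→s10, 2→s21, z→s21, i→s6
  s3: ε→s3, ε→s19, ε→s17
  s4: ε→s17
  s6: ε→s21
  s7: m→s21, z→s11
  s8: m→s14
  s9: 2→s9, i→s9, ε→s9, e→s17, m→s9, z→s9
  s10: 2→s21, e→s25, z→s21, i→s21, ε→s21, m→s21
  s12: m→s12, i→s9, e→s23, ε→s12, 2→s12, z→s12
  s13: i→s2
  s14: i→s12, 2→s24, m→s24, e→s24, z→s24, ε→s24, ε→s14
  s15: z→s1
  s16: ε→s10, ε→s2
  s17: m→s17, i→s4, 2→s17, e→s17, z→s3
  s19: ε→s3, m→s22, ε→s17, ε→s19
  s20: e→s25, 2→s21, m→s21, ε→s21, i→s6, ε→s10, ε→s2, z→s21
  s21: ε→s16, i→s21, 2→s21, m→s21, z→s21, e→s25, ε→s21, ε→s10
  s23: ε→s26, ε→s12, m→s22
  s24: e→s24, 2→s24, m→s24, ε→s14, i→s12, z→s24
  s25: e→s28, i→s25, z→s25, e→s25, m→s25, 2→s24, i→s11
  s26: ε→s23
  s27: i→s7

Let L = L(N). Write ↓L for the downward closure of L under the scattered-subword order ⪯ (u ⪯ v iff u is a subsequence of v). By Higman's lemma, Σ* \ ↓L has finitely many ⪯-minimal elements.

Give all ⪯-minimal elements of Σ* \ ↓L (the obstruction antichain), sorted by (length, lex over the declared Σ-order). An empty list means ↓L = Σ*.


min(Σ*\↓L) = [e2iie].

|Q|=29, |F|=9, |δ|=88 (28 ε).
min D↑ (6 st, q0=0, F={5}): 0:m→0,e→1,i→0,z→0,2→0 1:m→1,e→1,i→1,z→1,2→2 2:m→2,e→2,i→3,z→2,2→2 3:m→3,e→3,i→4,z→3,2→3 4:m→4,e→5,i→4,z→4,2→4 5:m→5,e→5,i→5,z→5,2→5 (ε-aug+det+¬).
'e2iie': |S_i|=[20, 14, 11, 9, 6, 5] end={s17,s19,s22,s3,s4} rej; 5/5 deletions ∈↓L.
1 words, ⪯-incomp.


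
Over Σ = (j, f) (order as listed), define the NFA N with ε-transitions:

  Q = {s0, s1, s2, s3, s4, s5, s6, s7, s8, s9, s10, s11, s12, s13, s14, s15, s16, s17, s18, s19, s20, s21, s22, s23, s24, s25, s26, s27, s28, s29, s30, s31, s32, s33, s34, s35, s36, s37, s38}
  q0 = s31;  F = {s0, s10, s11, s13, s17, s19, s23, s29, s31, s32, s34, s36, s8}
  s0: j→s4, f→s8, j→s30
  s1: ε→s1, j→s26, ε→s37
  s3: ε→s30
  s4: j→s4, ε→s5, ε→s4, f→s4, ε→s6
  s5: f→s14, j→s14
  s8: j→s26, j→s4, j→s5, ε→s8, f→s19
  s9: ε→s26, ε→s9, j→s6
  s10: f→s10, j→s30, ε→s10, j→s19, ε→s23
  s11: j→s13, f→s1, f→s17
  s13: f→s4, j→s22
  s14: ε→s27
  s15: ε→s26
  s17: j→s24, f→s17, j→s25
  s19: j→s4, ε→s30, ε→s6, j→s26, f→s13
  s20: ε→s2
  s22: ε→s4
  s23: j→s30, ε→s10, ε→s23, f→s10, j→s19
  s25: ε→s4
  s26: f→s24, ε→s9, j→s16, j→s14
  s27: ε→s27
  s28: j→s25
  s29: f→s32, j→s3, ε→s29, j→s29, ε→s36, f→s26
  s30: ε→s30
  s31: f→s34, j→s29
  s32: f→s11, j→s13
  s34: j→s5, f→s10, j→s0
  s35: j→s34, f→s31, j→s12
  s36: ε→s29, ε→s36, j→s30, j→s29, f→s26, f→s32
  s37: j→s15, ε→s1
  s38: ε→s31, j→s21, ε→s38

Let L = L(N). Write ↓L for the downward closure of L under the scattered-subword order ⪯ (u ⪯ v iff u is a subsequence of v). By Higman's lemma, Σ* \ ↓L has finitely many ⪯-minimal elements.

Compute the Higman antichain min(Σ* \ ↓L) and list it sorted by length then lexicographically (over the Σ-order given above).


Antichain: [fjj, jfjf, jfffj, ffjff, fjffff].

|Q|=39, |F|=13, |δ|=84 (30 ε).
min D↑ (12 st, q0=0, F={8}): 0:j→1,f→2 1:j→1,f→3 2:j→4,f→5 3:j→6,f→7 4:j→8,f→9 5:j→10,f→5 6:j→8,f→8 7:j→6,f→11 8:j→8,f→8 9:j→8,f→10 10:j→8,f→6 11:j→8,f→11 (ε-aug+det+¬).
'fjj': run [29, 25, 17, 11] end={s14,s16,s22,s24,s26,s27,s30,s4,s5,s6,s9} ∉↓L; 3/3 deletions ∈↓L.
'jfjf': N↓-sim [29, 25, 21, 13, 6] end={s14,s24,s27,s4,s5,s6} — reject; 4/4 deletions ∈↓L.
'jfffj': N↓-sim [29, 25, 21, 19, 16, 12] end={s14,s15,s16,s22,s24,s25,s26,s27,s4,s5,s6,s9} — reject; 5/5 single-dels accept.
'ffjff': |S_i|=[29, 25, 22, 15, 8, 5] end={s14,s27,s4,s5,s6} ∉↓L; 5/5 deletions ∈↓L.
'fjffff': |S_i|=[29, 25, 17, 14, 13, 8, 5] end={s14,s27,s4,s5,s6} rej; 6/6 single-dels accept.
5 words, ⪯-incomp.


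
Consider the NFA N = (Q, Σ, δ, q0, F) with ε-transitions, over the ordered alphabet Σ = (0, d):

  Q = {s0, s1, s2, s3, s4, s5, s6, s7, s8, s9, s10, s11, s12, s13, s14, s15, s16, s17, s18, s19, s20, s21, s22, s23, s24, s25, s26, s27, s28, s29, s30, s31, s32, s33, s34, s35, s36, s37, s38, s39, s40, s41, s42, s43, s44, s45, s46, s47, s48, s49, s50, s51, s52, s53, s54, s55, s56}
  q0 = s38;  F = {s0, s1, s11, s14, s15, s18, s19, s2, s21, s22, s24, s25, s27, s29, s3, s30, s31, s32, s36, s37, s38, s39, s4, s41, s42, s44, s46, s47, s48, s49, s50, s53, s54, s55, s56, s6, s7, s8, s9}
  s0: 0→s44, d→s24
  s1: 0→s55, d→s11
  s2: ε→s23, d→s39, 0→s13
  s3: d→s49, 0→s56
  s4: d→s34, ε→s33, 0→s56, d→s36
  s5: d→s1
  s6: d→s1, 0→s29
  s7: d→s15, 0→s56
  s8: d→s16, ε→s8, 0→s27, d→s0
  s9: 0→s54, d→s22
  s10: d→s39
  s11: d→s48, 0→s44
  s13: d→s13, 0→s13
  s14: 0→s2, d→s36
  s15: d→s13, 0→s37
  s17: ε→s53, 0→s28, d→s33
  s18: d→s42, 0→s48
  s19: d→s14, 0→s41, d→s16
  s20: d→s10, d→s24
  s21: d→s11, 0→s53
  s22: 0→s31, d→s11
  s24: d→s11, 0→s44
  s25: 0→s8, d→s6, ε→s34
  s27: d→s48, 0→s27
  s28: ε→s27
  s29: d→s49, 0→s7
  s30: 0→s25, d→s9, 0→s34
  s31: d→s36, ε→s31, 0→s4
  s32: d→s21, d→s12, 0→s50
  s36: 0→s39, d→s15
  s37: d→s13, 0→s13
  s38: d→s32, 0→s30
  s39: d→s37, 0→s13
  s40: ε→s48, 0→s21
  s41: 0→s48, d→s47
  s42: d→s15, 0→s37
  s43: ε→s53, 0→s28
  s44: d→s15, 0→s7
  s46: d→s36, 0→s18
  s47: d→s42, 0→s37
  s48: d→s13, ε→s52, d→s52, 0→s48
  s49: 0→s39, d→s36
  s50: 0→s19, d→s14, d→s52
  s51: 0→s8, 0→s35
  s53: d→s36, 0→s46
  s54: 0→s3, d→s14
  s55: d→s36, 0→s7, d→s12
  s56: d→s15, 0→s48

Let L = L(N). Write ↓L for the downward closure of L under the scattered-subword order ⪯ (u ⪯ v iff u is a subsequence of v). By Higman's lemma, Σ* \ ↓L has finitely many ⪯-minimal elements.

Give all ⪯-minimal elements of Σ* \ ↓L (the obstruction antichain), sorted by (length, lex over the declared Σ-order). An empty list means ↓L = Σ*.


|Q|=57, |F|=39, |δ|=108 (10 ε).
min D↑ (40 st, q0=0, F={34}): 0:0→1,d→2 1:0→3,d→4 2:0→5,d→6 3:0→7,d→8 4:0→9,d→10 5:0→11,d→12 6:0→13,d→14 7:0→15,d→16 8:0→17,d→18 9:0→19,d→12 10:0→20,d→14 11:0→21,d→12 12:0→22,d→23 13:0→24,d→23 14:0→25,d→26 15:0→15,d→26 16:0→25,d→27 17:0→28,d→29 18:0→30,d→14 19:0→31,d→29 20:0→32,d→23 21:0→26,d→33 22:0→34,d→35 23:0→35,d→36 24:0→37,d→23 25:0→28,d→36 26:0→26,d→34 27:0→25,d→14 28:0→31,d→36 29:0→35,d→23 30:0→28,d→23 31:0→26,d→36 32:0→31,d→23 33:0→38,d→39 34:0→34,d→34 35:0→34,d→38 36:0→38,d→34 37:0→26,d→39 38:0→34,d→34 39:0→38,d→36.
'd0d00': |S_i|=[46, 41, 32, 15, 5, 1] end={s13} — reject; 5/5 deletions ∈↓L.
'ddddd': run [46, 41, 31, 14, 5, 2] end={s13,s52} — reject; 5/5 single-dels accept.
'0000dd': |S_i|=[46, 43, 38, 30, 10, 5, 2] end={s13,s52} ∉↓L; 6/6 single-dels accept.
'd0000d': |S_i|=[46, 41, 32, 24, 13, 4, 2] end={s13,s52} — reject; 6/6 deletions ∈↓L.
4 minimals (antichain).

min(Σ*\↓L) = [d0d00, ddddd, 0000dd, d0000d].


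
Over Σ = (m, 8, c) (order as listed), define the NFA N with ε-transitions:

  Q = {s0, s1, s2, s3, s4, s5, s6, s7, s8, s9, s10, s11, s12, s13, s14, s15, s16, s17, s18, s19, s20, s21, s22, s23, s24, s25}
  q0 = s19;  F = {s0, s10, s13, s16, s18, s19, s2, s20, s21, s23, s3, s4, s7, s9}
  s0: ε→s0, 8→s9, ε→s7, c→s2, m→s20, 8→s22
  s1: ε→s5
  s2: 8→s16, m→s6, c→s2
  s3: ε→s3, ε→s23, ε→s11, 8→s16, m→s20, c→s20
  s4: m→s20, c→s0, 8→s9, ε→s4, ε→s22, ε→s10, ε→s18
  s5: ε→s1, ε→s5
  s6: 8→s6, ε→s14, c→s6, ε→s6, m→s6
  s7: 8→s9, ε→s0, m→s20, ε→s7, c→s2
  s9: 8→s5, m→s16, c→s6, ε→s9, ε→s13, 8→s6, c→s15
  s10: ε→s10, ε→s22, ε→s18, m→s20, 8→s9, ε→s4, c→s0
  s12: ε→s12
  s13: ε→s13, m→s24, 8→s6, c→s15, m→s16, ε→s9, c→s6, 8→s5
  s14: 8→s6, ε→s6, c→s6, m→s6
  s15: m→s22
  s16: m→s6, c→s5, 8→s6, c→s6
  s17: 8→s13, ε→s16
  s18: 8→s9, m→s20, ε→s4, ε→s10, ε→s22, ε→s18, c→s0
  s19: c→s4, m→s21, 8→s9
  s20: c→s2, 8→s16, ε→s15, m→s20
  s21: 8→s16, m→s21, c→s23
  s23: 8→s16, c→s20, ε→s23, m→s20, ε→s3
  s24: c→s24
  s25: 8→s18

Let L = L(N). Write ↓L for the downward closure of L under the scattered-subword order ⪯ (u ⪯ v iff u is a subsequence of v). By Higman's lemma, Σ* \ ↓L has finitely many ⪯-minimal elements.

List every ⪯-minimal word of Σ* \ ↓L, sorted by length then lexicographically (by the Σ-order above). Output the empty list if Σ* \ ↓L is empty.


|Q|=26, |F|=14, |δ|=93 (34 ε).
min D↑ (10 st, q0=0, F={6}): 0:m→1,8→2,c→3 1:m→1,8→4,c→5 2:m→4,8→6,c→6 3:m→7,8→2,c→8 4:m→6,8→6,c→6 5:m→7,8→4,c→7 6:m→6,8→6,c→6 7:m→7,8→4,c→9 8:m→7,8→2,c→9 9:m→6,8→4,c→9 [Hopcroft].
'88': |S_i|=[22, 10, 4] end={s1,s14,s5,s6} rej; 2/2 deletions ∈↓L.
'8c': N↓-sim [22, 10, 7] end={s1,s14,s15,s22,s24,s5,s6} rej; 2/2 del acc.
'm8m': |S_i|=[22, 14, 5, 2] end={s14,s6} ∉↓L; 3/3 single-dels accept.
'8mm': N↓-sim [22, 10, 7, 2] end={s14,s6} ∉↓L; 3/3 deletions ∈↓L.
'cmcm': |S_i|=[22, 20, 10, 7, 2] end={s14,s6} ∉↓L; 4/4 del acc.
'cccm': N↓-sim [22, 20, 14, 9, 3] end={s14,s22,s6} — reject; 4/4 deletions ∈↓L.
6 words, ⪯-incomp.

Antichain: [88, 8c, m8m, 8mm, cmcm, cccm].


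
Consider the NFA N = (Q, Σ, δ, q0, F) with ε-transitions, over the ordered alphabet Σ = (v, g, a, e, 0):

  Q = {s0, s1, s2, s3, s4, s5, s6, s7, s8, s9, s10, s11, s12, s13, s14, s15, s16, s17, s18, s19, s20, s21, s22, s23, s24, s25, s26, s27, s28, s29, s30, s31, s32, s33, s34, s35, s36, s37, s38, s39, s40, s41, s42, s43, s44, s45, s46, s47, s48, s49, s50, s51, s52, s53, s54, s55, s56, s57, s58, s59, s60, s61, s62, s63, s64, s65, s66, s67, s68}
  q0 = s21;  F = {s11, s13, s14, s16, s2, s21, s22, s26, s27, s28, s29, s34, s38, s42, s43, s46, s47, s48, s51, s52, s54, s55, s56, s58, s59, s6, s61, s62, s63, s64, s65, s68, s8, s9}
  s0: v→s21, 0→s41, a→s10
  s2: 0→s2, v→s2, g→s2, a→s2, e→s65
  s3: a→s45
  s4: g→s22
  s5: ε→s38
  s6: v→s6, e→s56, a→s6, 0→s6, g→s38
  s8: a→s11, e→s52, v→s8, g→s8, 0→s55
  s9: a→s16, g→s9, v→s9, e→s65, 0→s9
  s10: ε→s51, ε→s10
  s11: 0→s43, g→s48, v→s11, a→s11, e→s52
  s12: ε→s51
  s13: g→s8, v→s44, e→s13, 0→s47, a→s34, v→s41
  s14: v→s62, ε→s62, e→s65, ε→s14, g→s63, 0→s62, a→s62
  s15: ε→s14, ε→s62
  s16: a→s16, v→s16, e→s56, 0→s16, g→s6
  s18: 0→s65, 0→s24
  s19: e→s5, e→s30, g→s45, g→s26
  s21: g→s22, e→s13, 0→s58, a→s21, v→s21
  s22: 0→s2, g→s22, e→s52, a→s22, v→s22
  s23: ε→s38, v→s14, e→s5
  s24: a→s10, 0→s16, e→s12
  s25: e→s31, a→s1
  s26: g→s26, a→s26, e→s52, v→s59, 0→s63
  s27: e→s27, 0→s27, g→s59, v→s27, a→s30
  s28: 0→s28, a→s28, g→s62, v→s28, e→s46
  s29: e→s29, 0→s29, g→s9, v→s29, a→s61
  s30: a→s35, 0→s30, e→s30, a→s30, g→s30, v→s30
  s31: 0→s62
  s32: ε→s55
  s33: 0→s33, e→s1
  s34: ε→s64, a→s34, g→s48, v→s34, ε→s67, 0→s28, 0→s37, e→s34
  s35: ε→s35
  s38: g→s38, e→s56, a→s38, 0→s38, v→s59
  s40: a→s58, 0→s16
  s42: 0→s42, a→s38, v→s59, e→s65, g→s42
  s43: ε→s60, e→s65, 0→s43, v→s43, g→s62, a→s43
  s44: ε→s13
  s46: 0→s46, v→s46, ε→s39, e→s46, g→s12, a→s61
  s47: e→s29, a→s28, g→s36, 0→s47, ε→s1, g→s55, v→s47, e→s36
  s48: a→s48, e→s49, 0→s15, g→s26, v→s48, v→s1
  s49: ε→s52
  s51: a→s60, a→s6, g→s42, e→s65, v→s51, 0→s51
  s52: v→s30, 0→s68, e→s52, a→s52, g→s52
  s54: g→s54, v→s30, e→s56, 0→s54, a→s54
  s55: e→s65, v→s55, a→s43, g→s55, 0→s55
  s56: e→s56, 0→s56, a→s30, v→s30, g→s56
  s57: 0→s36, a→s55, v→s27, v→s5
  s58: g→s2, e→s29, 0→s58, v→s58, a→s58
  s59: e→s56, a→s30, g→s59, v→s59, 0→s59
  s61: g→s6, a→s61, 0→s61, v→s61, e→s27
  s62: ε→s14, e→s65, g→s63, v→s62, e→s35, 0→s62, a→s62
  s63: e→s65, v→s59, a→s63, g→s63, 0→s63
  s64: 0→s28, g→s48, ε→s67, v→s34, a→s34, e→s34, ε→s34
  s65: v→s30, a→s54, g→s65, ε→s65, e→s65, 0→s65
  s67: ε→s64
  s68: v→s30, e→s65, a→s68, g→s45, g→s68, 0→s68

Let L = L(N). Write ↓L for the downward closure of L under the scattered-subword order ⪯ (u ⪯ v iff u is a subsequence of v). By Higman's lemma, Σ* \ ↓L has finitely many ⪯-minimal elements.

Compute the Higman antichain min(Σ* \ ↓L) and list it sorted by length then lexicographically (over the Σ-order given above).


min(Σ*\↓L) = [gev, 0eaea, eaggva].

|Q|=69, |F|=34, |δ|=234 (23 ε).
min D↑ (33 st, q0=0, F={10}): 0:v→0,g→1,a→0,e→2,0→3 1:v→1,g→1,a→1,e→4,0→5 2:v→2,g→6,a→7,e→2,0→8 3:v→3,g→5,a→3,e→9,0→3 4:v→10,g→4,a→4,e→4,0→11 5:v→5,g→5,a→5,e→12,0→5 6:v→6,g→6,a→13,e→4,0→14 7:v→7,g→15,a→7,e→7,0→16 8:v→8,g→14,a→16,e→9,0→8 9:v→9,g→17,a→18,e→9,0→9 10:v→10,g→10,a→10,e→10,0→10 11:v→10,g→11,a→11,e→12,0→11 12:v→10,g→12,a→19,e→12,0→12 13:v→13,g→15,a→13,e→4,0→20 14:v→14,g→14,a→20,e→12,0→14 15:v→15,g→21,a→15,e→4,0→22 16:v→16,g→22,a→16,e→23,0→16 17:v→17,g→17,a→24,e→12,0→17 18:v→18,g→25,a→18,e→26,0→18 19:v→10,g→19,a→19,e→27,0→19 20:v→20,g→22,a→20,e→12,0→20 21:v→28,g→21,a→21,e→4,0→29 22:v→22,g→29,a→22,e→12,0→22 23:v→23,g→30,a→18,e→23,0→23 24:v→24,g→25,a→24,e→27,0→24 25:v→25,g→31,a→25,e→27,0→25 26:v→26,g→28,a→10,e→26,0→26 27:v→10,g→27,a→10,e→27,0→27 28:v→28,g→28,a→10,e→27,0→28 29:v→28,g→29,a→29,e→12,0→29 30:v→30,g→32,a→25,e→12,0→30 31:v→28,g→31,a→31,e→27,0→31 32:v→28,g→32,a→31,e→12,0→32 [Hopcroft].
'gev': |S_i|=[48, 32, 9, 2] end={s30,s35} — reject; 3/3 deletions ∈↓L.
'0eaea': |S_i|=[48, 34, 20, 11, 5, 2] end={s30,s35} — reject; 5/5 deletions ∈↓L.
'eaggva': N↓-sim [48, 44, 35, 23, 13, 4, 2] end={s30,s35} — reject; 6/6 single-dels accept.
3 minimals (antichain).


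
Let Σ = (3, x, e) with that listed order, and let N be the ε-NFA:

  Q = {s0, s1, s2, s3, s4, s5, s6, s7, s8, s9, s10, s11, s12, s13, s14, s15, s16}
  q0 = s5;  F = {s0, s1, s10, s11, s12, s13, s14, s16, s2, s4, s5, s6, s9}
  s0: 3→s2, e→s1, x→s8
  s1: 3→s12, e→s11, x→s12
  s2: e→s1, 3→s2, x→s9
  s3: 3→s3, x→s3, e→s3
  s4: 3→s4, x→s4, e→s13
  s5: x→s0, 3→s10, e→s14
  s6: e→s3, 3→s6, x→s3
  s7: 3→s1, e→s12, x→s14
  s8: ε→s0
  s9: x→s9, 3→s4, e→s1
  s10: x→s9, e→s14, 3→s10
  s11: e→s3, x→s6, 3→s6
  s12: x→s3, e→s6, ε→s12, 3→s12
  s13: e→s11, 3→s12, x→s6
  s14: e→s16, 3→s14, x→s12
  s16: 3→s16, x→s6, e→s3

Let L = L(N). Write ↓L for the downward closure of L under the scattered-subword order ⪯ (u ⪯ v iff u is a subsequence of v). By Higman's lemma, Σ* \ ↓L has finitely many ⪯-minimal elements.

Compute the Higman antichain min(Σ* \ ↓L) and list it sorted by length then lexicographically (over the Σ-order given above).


|Q|=17, |F|=13, |δ|=47 (2 ε).
min D↑ (14 st, q0=0, F={11}): 0:3→1,x→2,e→3 1:3→1,x→4,e→3 2:3→5,x→2,e→6 3:3→3,x→7,e→8 4:3→9,x→4,e→6 5:3→5,x→4,e→6 6:3→7,x→7,e→10 7:3→7,x→11,e→12 8:3→8,x→12,e→11 9:3→9,x→9,e→13 10:3→12,x→12,e→11 11:3→11,x→11,e→11 12:3→12,x→11,e→11 13:3→7,x→12,e→10 [Hopcroft].
'exx': run [15, 8, 3, 1] end={s3} — reject; 3/3 deletions ∈↓L.
'eee': run [15, 8, 4, 1] end={s3} rej; 3/3 single-dels accept.
'xe3x': run [15, 11, 6, 3, 1] end={s3} — reject; 4/4 del acc.
'3x3exe': |S_i|=[15, 12, 8, 6, 5, 2, 1] end={s3} — reject; 6/6 single-dels accept.
4 words, ⪯-incomp.

min(Σ*\↓L) = [exx, eee, xe3x, 3x3exe].


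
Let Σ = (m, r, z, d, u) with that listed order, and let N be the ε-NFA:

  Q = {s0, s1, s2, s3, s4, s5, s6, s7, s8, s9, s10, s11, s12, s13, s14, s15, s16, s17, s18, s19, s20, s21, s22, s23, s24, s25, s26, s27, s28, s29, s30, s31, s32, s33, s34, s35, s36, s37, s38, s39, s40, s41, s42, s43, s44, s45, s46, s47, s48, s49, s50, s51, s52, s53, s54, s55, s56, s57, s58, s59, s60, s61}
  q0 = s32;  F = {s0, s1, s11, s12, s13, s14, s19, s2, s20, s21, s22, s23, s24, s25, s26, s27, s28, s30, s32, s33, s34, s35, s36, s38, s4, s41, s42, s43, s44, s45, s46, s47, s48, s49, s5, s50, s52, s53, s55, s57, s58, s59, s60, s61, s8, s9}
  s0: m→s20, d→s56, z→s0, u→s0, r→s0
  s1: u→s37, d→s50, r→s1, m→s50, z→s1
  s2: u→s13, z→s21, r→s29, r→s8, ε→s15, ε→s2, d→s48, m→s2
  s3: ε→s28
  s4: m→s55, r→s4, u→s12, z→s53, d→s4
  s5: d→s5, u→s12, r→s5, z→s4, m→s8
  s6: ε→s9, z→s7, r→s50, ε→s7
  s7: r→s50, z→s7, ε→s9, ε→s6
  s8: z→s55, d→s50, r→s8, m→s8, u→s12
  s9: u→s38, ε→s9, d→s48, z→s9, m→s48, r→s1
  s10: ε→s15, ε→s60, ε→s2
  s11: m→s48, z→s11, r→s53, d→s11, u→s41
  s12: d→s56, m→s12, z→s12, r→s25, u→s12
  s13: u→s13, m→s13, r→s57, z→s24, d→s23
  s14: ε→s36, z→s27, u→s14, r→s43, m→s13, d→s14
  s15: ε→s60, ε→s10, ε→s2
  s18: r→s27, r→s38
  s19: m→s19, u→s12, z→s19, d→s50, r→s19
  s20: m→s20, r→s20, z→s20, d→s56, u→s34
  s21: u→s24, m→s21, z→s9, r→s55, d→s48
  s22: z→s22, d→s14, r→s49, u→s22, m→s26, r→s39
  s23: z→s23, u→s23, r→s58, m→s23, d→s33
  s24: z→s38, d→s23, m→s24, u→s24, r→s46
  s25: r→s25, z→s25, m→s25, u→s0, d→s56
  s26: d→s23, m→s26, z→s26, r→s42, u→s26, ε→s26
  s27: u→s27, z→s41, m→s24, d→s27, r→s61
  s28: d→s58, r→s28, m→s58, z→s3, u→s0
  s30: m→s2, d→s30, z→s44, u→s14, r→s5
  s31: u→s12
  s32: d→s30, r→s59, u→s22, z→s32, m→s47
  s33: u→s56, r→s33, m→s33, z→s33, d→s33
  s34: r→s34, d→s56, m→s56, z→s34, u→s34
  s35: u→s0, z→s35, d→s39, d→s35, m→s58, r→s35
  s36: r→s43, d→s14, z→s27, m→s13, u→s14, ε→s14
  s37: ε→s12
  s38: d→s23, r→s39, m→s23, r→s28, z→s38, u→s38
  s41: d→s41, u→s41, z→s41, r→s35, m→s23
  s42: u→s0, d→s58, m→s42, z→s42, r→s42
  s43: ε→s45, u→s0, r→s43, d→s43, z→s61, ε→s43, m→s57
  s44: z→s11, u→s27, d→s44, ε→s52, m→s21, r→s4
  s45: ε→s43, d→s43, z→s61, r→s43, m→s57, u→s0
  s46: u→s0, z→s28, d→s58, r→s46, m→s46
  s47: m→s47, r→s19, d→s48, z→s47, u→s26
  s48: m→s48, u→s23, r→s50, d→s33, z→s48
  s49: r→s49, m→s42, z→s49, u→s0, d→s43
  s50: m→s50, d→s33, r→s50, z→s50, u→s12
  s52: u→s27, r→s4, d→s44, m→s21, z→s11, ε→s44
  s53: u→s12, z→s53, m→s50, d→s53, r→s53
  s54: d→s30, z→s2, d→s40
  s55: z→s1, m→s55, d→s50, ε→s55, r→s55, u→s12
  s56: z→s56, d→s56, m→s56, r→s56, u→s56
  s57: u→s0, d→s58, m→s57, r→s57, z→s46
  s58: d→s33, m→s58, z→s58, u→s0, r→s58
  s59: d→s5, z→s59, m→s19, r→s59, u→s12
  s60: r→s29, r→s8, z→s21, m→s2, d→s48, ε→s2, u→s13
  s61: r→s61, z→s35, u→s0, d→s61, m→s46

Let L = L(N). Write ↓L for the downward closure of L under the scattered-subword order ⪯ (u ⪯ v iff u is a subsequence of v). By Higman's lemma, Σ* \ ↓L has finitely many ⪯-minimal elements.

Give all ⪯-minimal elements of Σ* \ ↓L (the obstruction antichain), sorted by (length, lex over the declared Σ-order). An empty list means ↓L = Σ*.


Antichain: [rud, mddu, dzzmdu, urumum].

|Q|=62, |F|=46, |δ|=275 (25 ε).
min D↑ (43 st, q0=0, F={21}): 0:m→1,r→2,z→0,d→3,u→4 1:m→1,r→5,z→1,d→6,u→7 2:m→5,r→2,z→2,d→8,u→9 3:m→10,r→8,z→11,d→3,u→12 4:m→7,r→13,z→4,d→12,u→4 5:m→5,r→5,z→5,d→14,u→9 6:m→6,r→14,z→6,d→15,u→16 7:m→7,r→17,z→7,d→16,u→7 8:m→18,r→8,z→19,d→8,u→9 9:m→9,r→20,z→9,d→21,u→9 10:m→10,r→18,z→22,d→6,u→23 11:m→22,r→19,z→24,d→11,u→25 12:m→23,r→26,z→25,d→12,u→12 13:m→17,r→13,z→13,d→26,u→27 14:m→14,r→14,z→14,d→15,u→9 15:m→15,r→15,z→15,d→15,u→21 16:m→16,r→28,z→16,d→15,u→16 17:m→17,r→17,z→17,d→28,u→27 18:m→18,r→18,z→29,d→14,u→9 19:m→29,r→19,z→30,d→19,u→9 20:m→20,r→20,z→20,d→21,u→27 21:m→21,r→21,z→21,d→21,u→21 22:m→22,r→29,z→31,d→6,u→32 23:m→23,r→33,z→32,d→16,u→23 24:m→6,r→30,z→24,d→24,u→34 25:m→32,r→35,z→34,d→25,u→25 26:m→33,r→26,z→35,d→26,u→27 27:m→36,r→27,z→27,d→21,u→27 28:m→28,r→28,z→28,d→15,u→27 29:m→29,r→29,z→37,d→14,u→9 30:m→14,r→30,z→30,d→30,u→9 31:m→6,r→37,z→31,d→6,u→38 32:m→32,r→39,z→38,d→16,u→32 33:m→33,r→33,z→39,d→28,u→27 34:m→16,r→40,z→34,d→34,u→34 35:m→39,r→35,z→40,d→35,u→27 36:m→36,r→36,z→36,d→21,u→41 37:m→14,r→37,z→37,d→14,u→9 38:m→16,r→42,z→38,d→16,u→38 39:m→39,r→39,z→42,d→28,u→27 40:m→28,r→40,z→40,d→40,u→27 41:m→21,r→41,z→41,d→21,u→41 42:m→28,r→42,z→42,d→28,u→27 (ε-aug+det+¬).
'rud': run [53, 30, 7, 1] end={s56} ∉↓L; 3/3 deletions ∈↓L.
'mddu': N↓-sim [53, 34, 11, 2, 1] end={s56} — reject; 4/4 single-dels accept.
'dzzmdu': |S_i|=[53, 45, 31, 22, 11, 2, 1] end={s56} ∉↓L; 6/6 deletions ∈↓L.
'urumum': N↓-sim [53, 30, 18, 4, 3, 2, 1] end={s56} rej; 6/6 single-dels accept.
4 obstructions.


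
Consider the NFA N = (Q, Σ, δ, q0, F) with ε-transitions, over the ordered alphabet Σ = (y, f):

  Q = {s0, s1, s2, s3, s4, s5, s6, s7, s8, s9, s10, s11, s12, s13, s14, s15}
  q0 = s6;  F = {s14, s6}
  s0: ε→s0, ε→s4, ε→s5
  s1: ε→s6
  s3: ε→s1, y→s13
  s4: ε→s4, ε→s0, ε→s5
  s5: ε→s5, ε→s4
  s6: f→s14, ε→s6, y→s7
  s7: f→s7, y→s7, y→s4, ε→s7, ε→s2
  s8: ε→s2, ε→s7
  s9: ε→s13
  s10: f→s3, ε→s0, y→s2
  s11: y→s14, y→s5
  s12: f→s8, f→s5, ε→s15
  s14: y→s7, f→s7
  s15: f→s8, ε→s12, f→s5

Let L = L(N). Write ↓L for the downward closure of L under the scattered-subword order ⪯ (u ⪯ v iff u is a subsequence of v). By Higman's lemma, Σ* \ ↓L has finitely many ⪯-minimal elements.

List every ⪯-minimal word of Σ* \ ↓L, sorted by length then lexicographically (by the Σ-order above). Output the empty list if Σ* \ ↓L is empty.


min(Σ*\↓L) = [y, ff].

|Q|=16, |F|=2, |δ|=35 (19 ε).
min D↑ (3 st, q0=0, F={1}): 0:y→1,f→2 1:y→1,f→1 2:y→1,f→1 [Hopcroft].
'y': |S_i|=[7, 5] end={s0,s2,s4,s5,s7} — reject; 1/1 deletions ∈↓L.
'ff': run [7, 6, 5] end={s0,s2,s4,s5,s7} — reject; 2/2 del acc.
2 obstructions.


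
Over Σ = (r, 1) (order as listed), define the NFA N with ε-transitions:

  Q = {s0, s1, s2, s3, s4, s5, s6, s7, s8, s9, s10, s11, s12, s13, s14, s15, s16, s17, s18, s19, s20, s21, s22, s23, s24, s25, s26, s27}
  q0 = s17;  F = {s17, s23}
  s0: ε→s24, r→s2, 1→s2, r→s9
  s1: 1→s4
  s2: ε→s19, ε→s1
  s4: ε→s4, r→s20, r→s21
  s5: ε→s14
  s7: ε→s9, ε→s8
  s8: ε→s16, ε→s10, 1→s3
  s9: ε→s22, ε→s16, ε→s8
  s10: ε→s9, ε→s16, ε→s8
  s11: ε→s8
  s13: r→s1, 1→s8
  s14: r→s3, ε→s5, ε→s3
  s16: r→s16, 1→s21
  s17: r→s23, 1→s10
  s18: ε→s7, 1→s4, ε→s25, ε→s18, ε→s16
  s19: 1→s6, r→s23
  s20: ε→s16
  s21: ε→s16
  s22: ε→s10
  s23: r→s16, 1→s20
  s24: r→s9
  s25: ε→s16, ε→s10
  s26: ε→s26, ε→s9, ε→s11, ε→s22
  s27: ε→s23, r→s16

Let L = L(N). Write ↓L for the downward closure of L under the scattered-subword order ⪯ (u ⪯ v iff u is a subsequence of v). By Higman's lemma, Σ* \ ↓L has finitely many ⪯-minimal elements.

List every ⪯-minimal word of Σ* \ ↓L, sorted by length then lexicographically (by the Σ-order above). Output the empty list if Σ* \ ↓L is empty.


min(Σ*\↓L) = [1, rr].

|Q|=28, |F|=2, |δ|=53 (32 ε).
min D↑ (3 st, q0=0, F={2}): 0:r→1,1→2 1:r→2,1→2 2:r→2,1→2 (ε-aug+det+¬).
'1': run [10, 8] end={s10,s16,s20,s21,s22,s3,s8,s9} rej; 1/1 deletions ∈↓L.
'rr': N↓-sim [10, 4, 2] end={s16,s21} rej; 2/2 deletions ∈↓L.
2 words, ⪯-incomp.


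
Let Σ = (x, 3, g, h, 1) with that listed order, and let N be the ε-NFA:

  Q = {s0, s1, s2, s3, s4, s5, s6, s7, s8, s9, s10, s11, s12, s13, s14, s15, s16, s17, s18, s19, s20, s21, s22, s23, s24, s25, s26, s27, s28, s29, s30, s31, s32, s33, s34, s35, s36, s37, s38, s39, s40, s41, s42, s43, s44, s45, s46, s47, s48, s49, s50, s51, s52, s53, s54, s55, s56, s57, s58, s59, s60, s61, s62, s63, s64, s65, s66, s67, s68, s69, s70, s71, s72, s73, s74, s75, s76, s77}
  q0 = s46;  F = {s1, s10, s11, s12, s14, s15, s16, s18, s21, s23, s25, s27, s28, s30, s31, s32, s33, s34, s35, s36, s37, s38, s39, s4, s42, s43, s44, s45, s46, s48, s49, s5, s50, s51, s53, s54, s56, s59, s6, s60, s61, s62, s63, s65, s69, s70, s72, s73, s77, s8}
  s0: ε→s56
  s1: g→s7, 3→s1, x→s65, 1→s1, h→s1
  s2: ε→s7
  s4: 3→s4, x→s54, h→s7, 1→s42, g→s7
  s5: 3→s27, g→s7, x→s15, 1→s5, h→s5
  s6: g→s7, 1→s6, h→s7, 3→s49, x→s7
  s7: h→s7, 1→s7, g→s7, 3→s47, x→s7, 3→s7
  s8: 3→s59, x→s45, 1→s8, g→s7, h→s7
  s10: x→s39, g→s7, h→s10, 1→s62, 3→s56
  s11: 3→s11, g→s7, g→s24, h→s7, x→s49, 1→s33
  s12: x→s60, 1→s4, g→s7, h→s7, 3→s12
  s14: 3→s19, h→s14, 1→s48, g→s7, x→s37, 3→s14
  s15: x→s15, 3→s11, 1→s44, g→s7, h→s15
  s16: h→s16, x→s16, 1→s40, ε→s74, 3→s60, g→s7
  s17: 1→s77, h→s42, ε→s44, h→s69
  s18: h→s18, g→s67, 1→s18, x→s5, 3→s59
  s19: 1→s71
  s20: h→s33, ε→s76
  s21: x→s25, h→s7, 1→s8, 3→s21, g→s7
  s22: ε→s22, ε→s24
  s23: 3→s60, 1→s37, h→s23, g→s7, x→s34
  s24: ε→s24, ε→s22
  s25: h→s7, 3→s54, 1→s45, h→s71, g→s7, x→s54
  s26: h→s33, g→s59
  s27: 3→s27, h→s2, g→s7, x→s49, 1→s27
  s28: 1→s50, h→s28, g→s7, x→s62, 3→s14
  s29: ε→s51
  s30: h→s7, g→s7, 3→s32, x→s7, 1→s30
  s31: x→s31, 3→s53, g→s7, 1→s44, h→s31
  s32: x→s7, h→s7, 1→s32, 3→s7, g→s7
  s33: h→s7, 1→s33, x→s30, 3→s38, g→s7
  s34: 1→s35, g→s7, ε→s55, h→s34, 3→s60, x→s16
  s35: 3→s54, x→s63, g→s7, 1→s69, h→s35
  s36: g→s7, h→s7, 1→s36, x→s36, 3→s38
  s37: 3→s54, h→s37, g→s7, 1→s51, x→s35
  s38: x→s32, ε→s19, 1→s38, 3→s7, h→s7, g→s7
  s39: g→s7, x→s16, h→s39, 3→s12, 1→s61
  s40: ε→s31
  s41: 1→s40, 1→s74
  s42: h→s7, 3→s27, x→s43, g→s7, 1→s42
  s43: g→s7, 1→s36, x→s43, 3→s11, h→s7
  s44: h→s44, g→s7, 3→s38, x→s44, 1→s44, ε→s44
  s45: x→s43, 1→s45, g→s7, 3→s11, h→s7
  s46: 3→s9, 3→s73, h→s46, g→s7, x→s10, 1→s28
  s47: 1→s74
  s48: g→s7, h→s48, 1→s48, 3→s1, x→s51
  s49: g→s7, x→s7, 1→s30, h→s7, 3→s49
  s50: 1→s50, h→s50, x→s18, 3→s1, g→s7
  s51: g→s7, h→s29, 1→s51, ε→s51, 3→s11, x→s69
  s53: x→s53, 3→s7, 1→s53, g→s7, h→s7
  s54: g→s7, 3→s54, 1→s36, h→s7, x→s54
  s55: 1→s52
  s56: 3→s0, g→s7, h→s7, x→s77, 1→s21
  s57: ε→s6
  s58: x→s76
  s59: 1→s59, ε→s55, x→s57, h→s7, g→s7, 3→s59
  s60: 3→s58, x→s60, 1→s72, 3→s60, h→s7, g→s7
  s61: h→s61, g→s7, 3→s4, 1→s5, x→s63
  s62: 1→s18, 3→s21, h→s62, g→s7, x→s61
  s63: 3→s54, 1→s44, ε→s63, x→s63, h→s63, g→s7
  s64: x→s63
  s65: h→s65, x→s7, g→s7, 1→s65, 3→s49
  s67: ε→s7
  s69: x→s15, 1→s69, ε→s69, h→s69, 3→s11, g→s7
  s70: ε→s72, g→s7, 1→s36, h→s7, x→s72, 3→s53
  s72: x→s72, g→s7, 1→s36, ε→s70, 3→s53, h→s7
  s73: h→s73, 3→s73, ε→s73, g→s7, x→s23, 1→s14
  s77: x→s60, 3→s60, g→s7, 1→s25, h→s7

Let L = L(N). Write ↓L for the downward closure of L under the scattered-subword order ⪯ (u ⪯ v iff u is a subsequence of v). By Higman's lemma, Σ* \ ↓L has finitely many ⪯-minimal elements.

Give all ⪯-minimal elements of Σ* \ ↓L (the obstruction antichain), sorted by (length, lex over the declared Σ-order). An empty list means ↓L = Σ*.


|Q|=78, |F|=50, |δ|=297 (23 ε).
min D↑ (50 st, q0=0, F={3}): 0:x→1,3→2,g→3,h→0,1→4 1:x→5,3→6,g→3,h→1,1→7 2:x→8,3→2,g→3,h→2,1→9 3:x→3,3→3,g→3,h→3,1→3 4:x→7,3→9,g→3,h→4,1→10 5:x→11,3→12,g→3,h→5,1→13 6:x→14,3→6,g→3,h→3,1→15 7:x→13,3→15,g→3,h→7,1→16 8:x→17,3→18,g→3,h→8,1→19 9:x→19,3→9,g→3,h→9,1→20 10:x→16,3→21,g→3,h→10,1→10 11:x→11,3→18,g→3,h→11,1→22 12:x→18,3→12,g→3,h→3,1→23 13:x→24,3→23,g→3,h→13,1→25 14:x→18,3→18,g→3,h→3,1→26 15:x→26,3→15,g→3,h→3,1→27 16:x→25,3→28,g→3,h→16,1→16 17:x→11,3→18,g→3,h→17,1→29 18:x→18,3→18,g→3,h→3,1→30 19:x→29,3→31,g→3,h→19,1→32 20:x→32,3→21,g→3,h→20,1→20 21:x→33,3→21,g→3,h→21,1→21 22:x→22,3→34,g→3,h→22,1→35 23:x→31,3→23,g→3,h→3,1→36 24:x→24,3→31,g→3,h→24,1→35 25:x→37,3→38,g→3,h→25,1→25 26:x→31,3→31,g→3,h→3,1→39 27:x→39,3→28,g→3,h→3,1→27 28:x→40,3→28,g→3,h→3,1→28 29:x→24,3→31,g→3,h→29,1→41 30:x→30,3→34,g→3,h→3,1→42 31:x→31,3→31,g→3,h→3,1→42 32:x→41,3→43,g→3,h→32,1→32 33:x→3,3→44,g→3,h→33,1→33 34:x→34,3→3,g→3,h→3,1→34 35:x→35,3→45,g→3,h→35,1→35 36:x→46,3→38,g→3,h→3,1→36 37:x→37,3→43,g→3,h→37,1→35 38:x→44,3→38,g→3,h→3,1→38 39:x→46,3→43,g→3,h→3,1→39 40:x→3,3→44,g→3,h→3,1→40 41:x→37,3→43,g→3,h→41,1→41 42:x→42,3→45,g→3,h→3,1→42 43:x→44,3→43,g→3,h→3,1→47 44:x→3,3→44,g→3,h→3,1→48 45:x→49,3→3,g→3,h→3,1→45 46:x→46,3→43,g→3,h→3,1→42 47:x→48,3→45,g→3,h→3,1→47 48:x→3,3→49,g→3,h→3,1→48 49:x→3,3→3,g→3,h→3,1→49.
'g': N↓-sim [68, 6] end={s22,s24,s47,s67,s7,s74} — reject; 1/1 deletions ∈↓L.
'x3h': N↓-sim [68, 60, 39, 5] end={s2,s47,s7,s71,s74} ∉↓L; 3/3 deletions ∈↓L.
'113xx': |S_i|=[68, 53, 38, 22, 9, 3] end={s47,s7,s74} rej; 5/5 del acc.
'xxx133': |S_i|=[68, 60, 46, 28, 16, 8, 3] end={s47,s7,s74} ∉↓L; 6/6 deletions ∈↓L.
'3x3133': |S_i|=[68, 58, 43, 21, 13, 8, 3] end={s47,s7,s74} rej; 6/6 deletions ∈↓L.
5 minimals (antichain).

min(Σ*\↓L) = [g, x3h, 113xx, xxx133, 3x3133].


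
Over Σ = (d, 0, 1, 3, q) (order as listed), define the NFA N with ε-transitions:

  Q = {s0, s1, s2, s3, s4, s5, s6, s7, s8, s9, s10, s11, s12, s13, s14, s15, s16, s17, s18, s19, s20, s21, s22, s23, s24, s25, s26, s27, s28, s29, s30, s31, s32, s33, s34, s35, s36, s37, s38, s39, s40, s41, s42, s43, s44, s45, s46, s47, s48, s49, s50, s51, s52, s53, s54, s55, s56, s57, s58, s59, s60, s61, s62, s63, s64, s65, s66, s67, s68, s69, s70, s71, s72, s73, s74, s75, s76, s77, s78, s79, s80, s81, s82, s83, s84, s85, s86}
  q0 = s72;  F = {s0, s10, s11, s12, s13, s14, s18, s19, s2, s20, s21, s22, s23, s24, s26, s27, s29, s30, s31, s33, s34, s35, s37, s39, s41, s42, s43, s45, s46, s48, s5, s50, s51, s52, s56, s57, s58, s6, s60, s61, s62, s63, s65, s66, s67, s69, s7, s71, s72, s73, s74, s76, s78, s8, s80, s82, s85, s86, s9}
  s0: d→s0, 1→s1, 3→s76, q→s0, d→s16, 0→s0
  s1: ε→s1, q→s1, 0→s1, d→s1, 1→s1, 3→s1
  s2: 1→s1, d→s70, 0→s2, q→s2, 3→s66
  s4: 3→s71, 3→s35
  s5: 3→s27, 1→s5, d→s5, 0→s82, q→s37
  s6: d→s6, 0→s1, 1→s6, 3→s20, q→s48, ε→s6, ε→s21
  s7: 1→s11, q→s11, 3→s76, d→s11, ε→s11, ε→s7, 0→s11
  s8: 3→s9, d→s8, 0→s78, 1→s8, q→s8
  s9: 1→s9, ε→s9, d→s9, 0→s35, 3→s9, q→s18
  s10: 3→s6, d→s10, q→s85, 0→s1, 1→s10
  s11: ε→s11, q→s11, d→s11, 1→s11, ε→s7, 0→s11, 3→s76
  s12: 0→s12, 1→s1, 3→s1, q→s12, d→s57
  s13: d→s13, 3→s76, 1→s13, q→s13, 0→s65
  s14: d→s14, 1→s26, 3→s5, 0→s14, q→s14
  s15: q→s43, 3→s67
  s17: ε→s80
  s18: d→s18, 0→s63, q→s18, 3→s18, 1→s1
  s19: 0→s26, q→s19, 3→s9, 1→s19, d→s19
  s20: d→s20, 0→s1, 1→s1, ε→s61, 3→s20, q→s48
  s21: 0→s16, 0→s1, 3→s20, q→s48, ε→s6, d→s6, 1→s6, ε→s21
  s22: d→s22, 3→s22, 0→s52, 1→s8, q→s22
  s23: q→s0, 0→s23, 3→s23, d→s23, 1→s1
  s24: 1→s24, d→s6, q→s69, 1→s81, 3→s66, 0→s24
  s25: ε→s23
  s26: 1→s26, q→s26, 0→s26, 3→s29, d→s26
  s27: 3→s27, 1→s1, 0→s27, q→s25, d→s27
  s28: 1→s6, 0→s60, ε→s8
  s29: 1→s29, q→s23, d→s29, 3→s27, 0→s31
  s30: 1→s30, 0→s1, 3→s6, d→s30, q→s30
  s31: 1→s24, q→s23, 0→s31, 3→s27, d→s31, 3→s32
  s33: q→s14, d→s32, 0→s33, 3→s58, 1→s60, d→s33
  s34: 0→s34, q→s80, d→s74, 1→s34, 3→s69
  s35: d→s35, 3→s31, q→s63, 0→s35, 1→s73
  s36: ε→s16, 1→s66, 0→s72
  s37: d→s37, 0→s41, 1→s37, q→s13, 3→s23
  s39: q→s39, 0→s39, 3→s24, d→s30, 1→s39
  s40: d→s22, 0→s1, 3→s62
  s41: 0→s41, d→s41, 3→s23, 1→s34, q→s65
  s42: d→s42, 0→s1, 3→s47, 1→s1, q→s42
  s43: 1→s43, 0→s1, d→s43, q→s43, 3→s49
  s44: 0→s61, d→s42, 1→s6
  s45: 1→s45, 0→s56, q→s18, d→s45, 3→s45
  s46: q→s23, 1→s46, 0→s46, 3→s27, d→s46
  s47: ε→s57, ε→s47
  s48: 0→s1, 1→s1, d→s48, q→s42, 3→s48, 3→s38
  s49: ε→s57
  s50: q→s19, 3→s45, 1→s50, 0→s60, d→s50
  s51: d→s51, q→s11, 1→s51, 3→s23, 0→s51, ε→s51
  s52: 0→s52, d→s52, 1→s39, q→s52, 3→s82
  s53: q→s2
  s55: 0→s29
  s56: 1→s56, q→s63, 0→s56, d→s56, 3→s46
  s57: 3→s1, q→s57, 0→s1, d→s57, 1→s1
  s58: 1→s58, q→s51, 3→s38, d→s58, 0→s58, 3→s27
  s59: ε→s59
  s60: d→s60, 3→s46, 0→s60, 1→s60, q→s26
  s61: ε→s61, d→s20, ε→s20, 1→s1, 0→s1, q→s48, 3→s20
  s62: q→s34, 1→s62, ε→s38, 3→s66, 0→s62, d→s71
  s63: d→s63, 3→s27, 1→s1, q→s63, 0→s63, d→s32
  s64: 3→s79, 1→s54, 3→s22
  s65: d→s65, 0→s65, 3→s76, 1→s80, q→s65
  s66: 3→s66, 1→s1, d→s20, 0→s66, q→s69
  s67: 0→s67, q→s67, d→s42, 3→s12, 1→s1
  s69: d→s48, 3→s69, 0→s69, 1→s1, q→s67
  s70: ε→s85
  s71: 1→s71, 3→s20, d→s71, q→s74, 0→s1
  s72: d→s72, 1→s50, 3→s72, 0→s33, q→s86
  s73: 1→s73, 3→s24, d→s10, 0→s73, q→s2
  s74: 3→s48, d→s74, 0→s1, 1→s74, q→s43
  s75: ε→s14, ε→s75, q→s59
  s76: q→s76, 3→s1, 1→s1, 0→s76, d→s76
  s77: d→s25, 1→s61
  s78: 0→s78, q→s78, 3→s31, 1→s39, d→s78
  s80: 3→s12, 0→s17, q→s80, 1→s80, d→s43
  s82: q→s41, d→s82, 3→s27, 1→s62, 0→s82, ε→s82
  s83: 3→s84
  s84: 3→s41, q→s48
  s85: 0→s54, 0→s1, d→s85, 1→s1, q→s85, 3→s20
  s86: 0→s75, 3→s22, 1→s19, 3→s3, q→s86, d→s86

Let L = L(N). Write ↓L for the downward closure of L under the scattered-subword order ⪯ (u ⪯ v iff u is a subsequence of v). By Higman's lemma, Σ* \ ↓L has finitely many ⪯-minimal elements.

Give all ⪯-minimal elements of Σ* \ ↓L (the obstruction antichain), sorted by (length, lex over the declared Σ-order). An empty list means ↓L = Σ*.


A = [0331, 13q1, 03qq33, q301d0].

|Q|=87, |F|=59, |δ|=362 (27 ε).
min D↑ (57 st, q0=0, F={22}): 0:d→0,0→1,1→2,3→0,q→3 1:d→1,0→1,1→4,3→5,q→6 2:d→2,0→4,1→2,3→7,q→8 3:d→3,0→6,1→8,3→9,q→3 4:d→4,0→4,1→4,3→10,q→11 5:d→5,0→5,1→5,3→12,q→13 6:d→6,0→6,1→11,3→14,q→6 7:d→7,0→15,1→7,3→7,q→16 8:d→8,0→11,1→8,3→17,q→8 9:d→9,0→18,1→19,3→9,q→9 10:d→10,0→10,1→10,3→12,q→20 11:d→11,0→11,1→11,3→21,q→11 12:d→12,0→12,1→22,3→12,q→20 13:d→13,0→13,1→13,3→20,q→23 14:d→14,0→24,1→14,3→12,q→25 15:d→15,0→15,1→15,3→10,q→26 16:d→16,0→26,1→22,3→16,q→16 17:d→17,0→27,1→17,3→17,q→16 18:d→18,0→18,1→28,3→24,q→18 19:d→19,0→29,1→19,3→17,q→19 20:d→20,0→20,1→22,3→20,q→30 21:d→21,0→31,1→21,3→12,q→20 22:d→22,0→22,1→22,3→22,q→22 23:d→23,0→23,1→23,3→32,q→23 24:d→24,0→24,1→33,3→12,q→34 25:d→25,0→34,1→25,3→20,q→35 26:d→26,0→26,1→22,3→12,q→26 27:d→27,0→27,1→36,3→31,q→26 28:d→37,0→28,1→28,3→38,q→28 29:d→29,0→29,1→28,3→31,q→29 30:d→30,0→30,1→22,3→32,q→30 31:d→31,0→31,1→38,3→12,q→20 32:d→32,0→32,1→22,3→22,q→32 33:d→39,0→33,1→33,3→40,q→41 34:d→34,0→34,1→41,3→20,q→42 35:d→35,0→42,1→35,3→32,q→35 36:d→43,0→36,1→36,3→38,q→44 37:d→37,0→22,1→37,3→45,q→37 38:d→45,0→38,1→38,3→40,q→46 39:d→39,0→22,1→39,3→47,q→48 40:d→47,0→40,1→22,3→40,q→46 41:d→48,0→41,1→41,3→46,q→49 42:d→42,0→42,1→49,3→32,q→42 43:d→43,0→22,1→43,3→45,q→50 44:d→50,0→44,1→22,3→40,q→44 45:d→45,0→22,1→45,3→47,q→51 46:d→51,0→46,1→22,3→46,q→52 47:d→47,0→22,1→22,3→47,q→51 48:d→48,0→22,1→48,3→51,q→53 49:d→53,0→49,1→49,3→54,q→49 50:d→50,0→22,1→22,3→47,q→50 51:d→51,0→22,1→22,3→51,q→55 52:d→55,0→52,1→22,3→54,q→52 53:d→53,0→22,1→53,3→56,q→53 54:d→56,0→54,1→22,3→22,q→54 55:d→55,0→22,1→22,3→56,q→55 56:d→56,0→22,1→22,3→22,q→56 [Hopcroft].
'0331': run [73, 63, 44, 20, 1] end={s1} — reject; 4/4 single-dels accept.
'13q1': N↓-sim [73, 64, 39, 25, 1] end={s1} — reject; 4/4 del acc.
'03qq33': N↓-sim [73, 63, 44, 27, 17, 6, 1] end={s1} — reject; 6/6 single-dels accept.
'q301d0': N↓-sim [73, 65, 56, 47, 33, 20, 3] end={s1,s16,s54} ∉↓L; 6/6 del acc.
4 obstructions.
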